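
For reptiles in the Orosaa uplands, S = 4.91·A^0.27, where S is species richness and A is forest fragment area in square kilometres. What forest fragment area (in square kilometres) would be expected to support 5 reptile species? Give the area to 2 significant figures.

5 = 4.91 × A^0.27  ⇒  A^0.27 = 5/4.91 = 1.018
ln A = ln(1.018) / 0.27 = 0.0182 / 0.27 = 0.0673
A = e^0.0673 ≈ 1.07 square kilometres

1.1 square kilometres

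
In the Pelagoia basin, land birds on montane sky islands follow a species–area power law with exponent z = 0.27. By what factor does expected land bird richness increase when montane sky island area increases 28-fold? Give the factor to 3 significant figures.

S₂/S₁ = (A₂/A₁)^z = 28^0.27
ln(S₂/S₁) = 0.27 × ln 28 = 0.27 × 3.3322 = 0.8997
S₂/S₁ = e^0.8997 ≈ 2.459

2.46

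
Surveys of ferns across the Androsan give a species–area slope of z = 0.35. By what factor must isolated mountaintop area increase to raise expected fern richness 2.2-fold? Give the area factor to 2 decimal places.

9.51

(A₂/A₁)^0.35 = 2.2, so A₂/A₁ = 2.2^(1/0.35) = 2.2^2.857
ln(A₂/A₁) = ln 2.2 / 0.35 = 0.7885 / 0.35 = 2.2527
A₂/A₁ = e^2.2527 ≈ 9.514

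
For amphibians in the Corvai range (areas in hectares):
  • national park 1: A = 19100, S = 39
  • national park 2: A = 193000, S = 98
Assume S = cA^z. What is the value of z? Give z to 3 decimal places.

Taking logs: ln S = ln c + z ln A, so z = (ln S₂ − ln S₁)/(ln A₂ − ln A₁).
z = ln(98/39) / ln(193000/19100) = ln(2.513) / ln(10.1) = 0.9214 / 2.3130 = 0.3984

0.398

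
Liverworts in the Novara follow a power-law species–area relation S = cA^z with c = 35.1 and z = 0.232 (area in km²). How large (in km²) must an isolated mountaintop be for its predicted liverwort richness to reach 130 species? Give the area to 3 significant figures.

130 = 35.1 × A^0.232  ⇒  A^0.232 = 130/35.1 = 3.704
ln A = ln(3.704) / 0.232 = 1.3093 / 0.232 = 5.6437
A = e^5.6437 ≈ 282.5 km²

282 km²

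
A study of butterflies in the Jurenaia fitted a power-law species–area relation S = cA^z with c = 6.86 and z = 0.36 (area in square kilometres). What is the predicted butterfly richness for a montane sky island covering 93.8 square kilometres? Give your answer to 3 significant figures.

S = 6.86 × 93.8^0.36
ln S = ln 6.86 + 0.36 × ln 93.8 = 1.9257 + 0.36 × 4.5412 = 3.5605
S = e^3.5605 ≈ 35.18

35.2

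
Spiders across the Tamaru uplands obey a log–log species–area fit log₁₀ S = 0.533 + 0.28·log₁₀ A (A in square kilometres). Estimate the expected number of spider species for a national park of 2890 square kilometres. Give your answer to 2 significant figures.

S = 3.412 × 2890^0.28 = 3.412 × 9.312 ≈ 31.77

32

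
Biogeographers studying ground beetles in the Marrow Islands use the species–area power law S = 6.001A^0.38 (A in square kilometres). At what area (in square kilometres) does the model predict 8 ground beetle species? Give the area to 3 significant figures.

2.13 square kilometres

8 = 6.001 × A^0.38  ⇒  A^0.38 = 8/6.001 = 1.333
ln A = ln(1.333) / 0.38 = 0.2875 / 0.38 = 0.7566
A = e^0.7566 ≈ 2.131 square kilometres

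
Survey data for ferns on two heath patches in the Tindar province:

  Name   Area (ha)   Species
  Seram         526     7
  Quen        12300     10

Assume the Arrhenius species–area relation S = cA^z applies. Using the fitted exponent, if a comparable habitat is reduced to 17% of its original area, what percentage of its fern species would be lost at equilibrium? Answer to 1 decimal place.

z = ln(10/7) / ln(12300/526) = 0.3567 / 3.1521 = 0.1132
S_new/S_old = (A_new/A_old)^z = 0.17^0.1132 = exp(0.1132 × -1.7720) = 0.8183
Fraction lost = 1 − 0.8183 = 0.1817

18.2%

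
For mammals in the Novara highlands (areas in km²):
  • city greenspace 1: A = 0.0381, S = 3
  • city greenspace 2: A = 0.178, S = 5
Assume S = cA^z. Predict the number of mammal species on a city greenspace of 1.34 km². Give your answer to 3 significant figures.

9.76

z = ln(5/3) / ln(0.178/0.0381) = 0.5108 / 1.5416 = 0.3314
c = 3 / 0.0381^0.3314 = 3 / 0.3387 = 8.858
S₃ = 8.858 × 1.34^0.3314 = 8.858 × 1.102 ≈ 9.761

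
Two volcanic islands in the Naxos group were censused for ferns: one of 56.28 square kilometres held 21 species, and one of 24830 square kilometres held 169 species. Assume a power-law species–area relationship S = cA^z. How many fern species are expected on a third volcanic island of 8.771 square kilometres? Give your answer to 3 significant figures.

z = ln(169/21) / ln(24830/56.28) = 2.0854 / 6.0895 = 0.3425
c = 21 / 56.28^0.3425 = 21 / 3.976 = 5.282
S₃ = 5.282 × 8.771^0.3425 = 5.282 × 2.104 ≈ 11.11

11.1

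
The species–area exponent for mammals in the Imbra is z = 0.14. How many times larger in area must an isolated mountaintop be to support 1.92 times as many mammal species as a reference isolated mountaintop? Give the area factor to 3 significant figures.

(A₂/A₁)^0.14 = 1.92, so A₂/A₁ = 1.92^(1/0.14) = 1.92^7.143
ln(A₂/A₁) = ln 1.92 / 0.14 = 0.6523 / 0.14 = 4.6595
A₂/A₁ = e^4.6595 ≈ 105.6

106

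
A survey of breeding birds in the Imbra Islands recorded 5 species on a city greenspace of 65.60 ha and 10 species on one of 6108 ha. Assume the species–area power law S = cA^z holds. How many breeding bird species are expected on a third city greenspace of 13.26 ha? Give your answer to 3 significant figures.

3.92

z = ln(10/5) / ln(6108/65.6) = 0.6931 / 4.5338 = 0.1529
c = 5 / 65.6^0.1529 = 5 / 1.896 = 2.638
S₃ = 2.638 × 13.26^0.1529 = 2.638 × 1.485 ≈ 3.916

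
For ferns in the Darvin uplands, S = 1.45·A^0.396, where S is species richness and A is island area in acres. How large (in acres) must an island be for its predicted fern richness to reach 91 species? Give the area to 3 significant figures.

34600 acres

91 = 1.45 × A^0.396  ⇒  A^0.396 = 91/1.45 = 62.76
ln A = ln(62.76) / 0.396 = 4.1393 / 0.396 = 10.4528
A = e^10.4528 ≈ 34640 acres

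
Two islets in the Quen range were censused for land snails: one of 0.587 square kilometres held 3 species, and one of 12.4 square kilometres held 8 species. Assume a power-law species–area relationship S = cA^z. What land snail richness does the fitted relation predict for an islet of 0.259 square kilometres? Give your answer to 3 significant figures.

z = ln(8/3) / ln(12.4/0.587) = 0.9808 / 3.0504 = 0.3215
c = 3 / 0.587^0.3215 = 3 / 0.8426 = 3.561
S₃ = 3.561 × 0.259^0.3215 = 3.561 × 0.6477 ≈ 2.306

2.31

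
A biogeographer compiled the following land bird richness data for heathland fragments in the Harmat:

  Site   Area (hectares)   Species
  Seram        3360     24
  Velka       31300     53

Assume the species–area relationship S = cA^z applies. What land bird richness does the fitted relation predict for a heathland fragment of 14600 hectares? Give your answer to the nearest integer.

40

z = ln(53/24) / ln(31300/3360) = 0.7922 / 2.2317 = 0.3550
c = 24 / 3360^0.3550 = 24 / 17.86 = 1.344
S₃ = 1.344 × 14600^0.3550 = 1.344 × 30.08 ≈ 40.43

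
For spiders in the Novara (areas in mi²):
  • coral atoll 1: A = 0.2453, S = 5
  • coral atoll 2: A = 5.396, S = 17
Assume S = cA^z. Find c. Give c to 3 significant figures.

z = ln(S₂/S₁) / ln(A₂/A₁) = ln(17/5) / ln(5.396/0.2453) = 1.2238 / 3.0909 = 0.3959
c = S₁ / A₁^z = 5 / 0.2453^0.3959 = 5 / 0.5733 = 8.722

8.72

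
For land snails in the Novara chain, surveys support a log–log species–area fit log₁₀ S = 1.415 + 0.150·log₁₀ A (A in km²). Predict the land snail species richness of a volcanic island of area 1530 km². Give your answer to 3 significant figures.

78.1

S = 26 × 1530^0.15 = 26 × 3.004 ≈ 78.11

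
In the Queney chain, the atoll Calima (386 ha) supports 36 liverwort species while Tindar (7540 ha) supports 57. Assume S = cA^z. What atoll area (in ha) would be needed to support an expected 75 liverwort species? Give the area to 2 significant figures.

44000 ha

z = ln(57/36) / ln(7540/386) = 0.4595 / 2.9721 = 0.1546
c = 36 / 386^0.1546 = 36 / 2.511 = 14.33
A = (75/14.33)^(1/0.1546) ⇒ ln A = ln(5.232)/0.1546 = 10.7030
A = e^10.7030 ≈ 44488 ha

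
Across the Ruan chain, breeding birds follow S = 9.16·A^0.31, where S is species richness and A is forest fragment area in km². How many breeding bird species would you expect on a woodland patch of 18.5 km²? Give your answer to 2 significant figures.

S = 9.16 × 18.5^0.31
ln S = ln 9.16 + 0.31 × ln 18.5 = 2.2148 + 0.31 × 2.9178 = 3.1194
S = e^3.1194 ≈ 22.63

23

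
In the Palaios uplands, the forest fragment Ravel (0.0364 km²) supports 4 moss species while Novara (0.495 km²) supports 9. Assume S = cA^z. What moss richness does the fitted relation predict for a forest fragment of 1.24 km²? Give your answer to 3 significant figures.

z = ln(9/4) / ln(0.495/0.0364) = 0.8109 / 2.6100 = 0.3107
c = 4 / 0.0364^0.3107 = 4 / 0.3572 = 11.2
S₃ = 11.2 × 1.24^0.3107 = 11.2 × 1.069 ≈ 11.97

12.0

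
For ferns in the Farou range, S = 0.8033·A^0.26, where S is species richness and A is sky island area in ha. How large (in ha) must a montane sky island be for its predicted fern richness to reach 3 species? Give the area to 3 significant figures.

159 ha

3 = 0.8033 × A^0.26  ⇒  A^0.26 = 3/0.8033 = 3.735
ln A = ln(3.735) / 0.26 = 1.3176 / 0.26 = 5.0678
A = e^5.0678 ≈ 158.8 ha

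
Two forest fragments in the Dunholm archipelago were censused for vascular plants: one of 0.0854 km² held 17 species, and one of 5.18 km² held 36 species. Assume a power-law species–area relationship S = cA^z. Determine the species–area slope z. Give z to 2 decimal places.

Taking logs: ln S = ln c + z ln A, so z = (ln S₂ − ln S₁)/(ln A₂ − ln A₁).
z = ln(36/17) / ln(5.18/0.0854) = ln(2.118) / ln(60.66) = 0.7503 / 4.1052 = 0.1828

0.18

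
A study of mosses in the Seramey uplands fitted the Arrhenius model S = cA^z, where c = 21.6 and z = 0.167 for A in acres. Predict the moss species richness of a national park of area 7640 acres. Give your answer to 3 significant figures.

96.1

S = 21.6 × 7640^0.167
ln S = ln 21.6 + 0.167 × ln 7640 = 3.0727 + 0.167 × 8.9412 = 4.5659
S = e^4.5659 ≈ 96.15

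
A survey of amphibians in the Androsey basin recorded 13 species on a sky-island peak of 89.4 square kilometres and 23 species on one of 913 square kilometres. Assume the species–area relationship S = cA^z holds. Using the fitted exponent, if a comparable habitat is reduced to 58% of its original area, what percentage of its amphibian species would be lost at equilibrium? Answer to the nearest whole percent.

z = ln(23/13) / ln(913/89.4) = 0.5705 / 2.3236 = 0.2455
S_new/S_old = (A_new/A_old)^z = 0.58^0.2455 = exp(0.2455 × -0.5447) = 0.8748
Fraction lost = 1 − 0.8748 = 0.1252

13%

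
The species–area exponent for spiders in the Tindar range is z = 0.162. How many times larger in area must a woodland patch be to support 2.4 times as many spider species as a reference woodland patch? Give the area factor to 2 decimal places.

222.32

(A₂/A₁)^0.162 = 2.4, so A₂/A₁ = 2.4^(1/0.162) = 2.4^6.173
ln(A₂/A₁) = ln 2.4 / 0.162 = 0.8755 / 0.162 = 5.4041
A₂/A₁ = e^5.4041 ≈ 222.3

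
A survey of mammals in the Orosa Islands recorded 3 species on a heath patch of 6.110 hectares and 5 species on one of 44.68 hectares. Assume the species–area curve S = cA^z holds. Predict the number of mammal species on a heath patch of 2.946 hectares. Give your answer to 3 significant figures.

z = ln(5/3) / ln(44.68/6.11) = 0.5108 / 1.9896 = 0.2567
c = 3 / 6.11^0.2567 = 3 / 1.592 = 1.885
S₃ = 1.885 × 2.946^0.2567 = 1.885 × 1.32 ≈ 2.488

2.49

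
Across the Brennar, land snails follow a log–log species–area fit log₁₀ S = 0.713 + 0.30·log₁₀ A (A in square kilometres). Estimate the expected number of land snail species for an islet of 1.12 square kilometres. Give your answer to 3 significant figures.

S = 5.164 × 1.12^0.3
ln S = ln 5.164 + 0.3 × ln 1.12 = 1.6417 + 0.3 × 0.1133 = 1.6757
S = e^1.6757 ≈ 5.343

5.34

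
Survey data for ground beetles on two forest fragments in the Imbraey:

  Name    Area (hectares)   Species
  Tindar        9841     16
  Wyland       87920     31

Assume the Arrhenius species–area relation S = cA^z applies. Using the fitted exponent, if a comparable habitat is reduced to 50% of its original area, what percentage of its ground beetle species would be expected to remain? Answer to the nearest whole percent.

z = ln(31/16) / ln(87920/9841) = 0.6614 / 2.1899 = 0.3020
S_new/S_old = (A_new/A_old)^z = 0.5^0.3020 = exp(0.3020 × -0.6931) = 0.8111

81%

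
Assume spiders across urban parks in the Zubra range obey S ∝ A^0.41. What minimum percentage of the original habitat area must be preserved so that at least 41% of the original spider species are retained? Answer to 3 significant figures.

11.4%

Need (A_new/A_old)^0.41 = 0.41, so A_new/A_old = 0.41^(1/0.41) = 0.41^2.439
ln(A_new/A_old) = ln 0.41 / 0.41 = -0.8916 / 0.41 = -2.1746
A_new/A_old = e^-2.1746 ≈ 0.1137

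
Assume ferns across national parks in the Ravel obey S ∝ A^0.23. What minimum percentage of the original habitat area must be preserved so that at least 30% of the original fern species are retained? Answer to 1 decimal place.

Need (A_new/A_old)^0.23 = 0.3, so A_new/A_old = 0.3^(1/0.23) = 0.3^4.348
ln(A_new/A_old) = ln 0.3 / 0.23 = -1.2040 / 0.23 = -5.2347
A_new/A_old = e^-5.2347 ≈ 0.005329

0.5%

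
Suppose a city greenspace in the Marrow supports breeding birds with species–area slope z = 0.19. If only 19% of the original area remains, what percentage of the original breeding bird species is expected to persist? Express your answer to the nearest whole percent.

73%

S_new/S_old = (A_new/A_old)^z = 0.19^0.19
= exp(0.19 × ln 0.19) = exp(0.19 × -1.6607) = exp(-0.3155) ≈ 0.7294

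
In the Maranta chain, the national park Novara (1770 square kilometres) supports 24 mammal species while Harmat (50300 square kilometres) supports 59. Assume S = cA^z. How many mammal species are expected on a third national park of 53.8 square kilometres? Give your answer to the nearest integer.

z = ln(59/24) / ln(50300/1770) = 0.8995 / 3.3470 = 0.2687
c = 24 / 1770^0.2687 = 24 / 7.462 = 3.216
S₃ = 3.216 × 53.8^0.2687 = 3.216 × 2.918 ≈ 9.386

9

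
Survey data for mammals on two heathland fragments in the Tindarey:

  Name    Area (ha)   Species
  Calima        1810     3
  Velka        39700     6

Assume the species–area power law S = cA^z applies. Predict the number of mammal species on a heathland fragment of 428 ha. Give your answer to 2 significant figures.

z = ln(6/3) / ln(39700/1810) = 0.6931 / 3.0880 = 0.2245
c = 3 / 1810^0.2245 = 3 / 5.386 = 0.557
S₃ = 0.557 × 428^0.2245 = 0.557 × 3.896 ≈ 2.17

2.2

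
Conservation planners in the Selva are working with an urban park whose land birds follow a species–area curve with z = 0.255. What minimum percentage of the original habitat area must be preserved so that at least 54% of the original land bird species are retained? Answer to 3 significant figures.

8.92%

Need (A_new/A_old)^0.255 = 0.54, so A_new/A_old = 0.54^(1/0.255) = 0.54^3.922
ln(A_new/A_old) = ln 0.54 / 0.255 = -0.6162 / 0.255 = -2.4164
A_new/A_old = e^-2.4164 ≈ 0.08924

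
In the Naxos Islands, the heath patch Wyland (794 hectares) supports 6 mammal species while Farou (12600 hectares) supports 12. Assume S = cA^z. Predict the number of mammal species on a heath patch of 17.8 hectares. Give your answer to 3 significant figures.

2.32

z = ln(12/6) / ln(12600/794) = 0.6931 / 2.7644 = 0.2507
c = 6 / 794^0.2507 = 6 / 5.335 = 1.125
S₃ = 1.125 × 17.8^0.2507 = 1.125 × 2.058 ≈ 2.315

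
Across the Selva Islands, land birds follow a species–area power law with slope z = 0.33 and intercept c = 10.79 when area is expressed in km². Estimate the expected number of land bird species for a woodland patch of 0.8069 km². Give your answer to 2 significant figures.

10

S = 10.79 × 0.8069^0.33
ln S = ln 10.79 + 0.33 × ln 0.8069 = 2.3786 + 0.33 × -0.2146 = 2.3078
S = e^2.3078 ≈ 10.05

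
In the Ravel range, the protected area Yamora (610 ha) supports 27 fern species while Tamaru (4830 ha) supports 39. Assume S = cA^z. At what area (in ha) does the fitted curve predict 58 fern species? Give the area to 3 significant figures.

z = ln(39/27) / ln(4830/610) = 0.3677 / 2.0691 = 0.1777
c = 27 / 610^0.1777 = 27 / 3.126 = 8.637
A = (58/8.637)^(1/0.1777) ⇒ ln A = ln(6.715)/0.1777 = 10.7158
A = e^10.7158 ≈ 45062 ha

45100 ha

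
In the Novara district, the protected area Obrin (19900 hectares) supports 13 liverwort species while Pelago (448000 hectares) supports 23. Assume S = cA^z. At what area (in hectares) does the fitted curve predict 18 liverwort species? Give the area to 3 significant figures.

118000 hectares

z = ln(23/13) / ln(448000/19900) = 0.5705 / 3.1141 = 0.1832
c = 13 / 19900^0.1832 = 13 / 6.132 = 2.12
A = (18/2.12)^(1/0.1832) ⇒ ln A = ln(8.491)/0.1832 = 11.6747
A = e^11.6747 ≈ 117554 hectares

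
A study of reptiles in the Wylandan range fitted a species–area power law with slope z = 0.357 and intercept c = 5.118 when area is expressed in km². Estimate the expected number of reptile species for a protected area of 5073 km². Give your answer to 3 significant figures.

S = 5.118 × 5073^0.357 = 5.118 × 21.03 ≈ 107.6

108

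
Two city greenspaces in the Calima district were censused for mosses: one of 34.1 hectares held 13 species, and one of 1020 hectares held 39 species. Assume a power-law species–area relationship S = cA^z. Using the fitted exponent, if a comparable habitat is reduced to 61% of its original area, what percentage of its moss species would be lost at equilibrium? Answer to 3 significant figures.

14.8%

z = ln(39/13) / ln(1020/34.1) = 1.0986 / 3.3983 = 0.3233
S_new/S_old = (A_new/A_old)^z = 0.61^0.3233 = exp(0.3233 × -0.4943) = 0.8523
Fraction lost = 1 − 0.8523 = 0.1477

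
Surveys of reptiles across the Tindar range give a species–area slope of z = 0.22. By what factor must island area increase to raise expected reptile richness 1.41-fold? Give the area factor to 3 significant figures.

4.77

(A₂/A₁)^0.22 = 1.41, so A₂/A₁ = 1.41^(1/0.22) = 1.41^4.545
ln(A₂/A₁) = ln 1.41 / 0.22 = 0.3436 / 0.22 = 1.5618
A₂/A₁ = e^1.5618 ≈ 4.767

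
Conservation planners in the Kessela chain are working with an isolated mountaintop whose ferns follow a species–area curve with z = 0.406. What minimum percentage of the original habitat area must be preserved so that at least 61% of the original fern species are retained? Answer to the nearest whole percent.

30%

Need (A_new/A_old)^0.406 = 0.61, so A_new/A_old = 0.61^(1/0.406) = 0.61^2.463
ln(A_new/A_old) = ln 0.61 / 0.406 = -0.4943 / 0.406 = -1.2175
A_new/A_old = e^-1.2175 ≈ 0.296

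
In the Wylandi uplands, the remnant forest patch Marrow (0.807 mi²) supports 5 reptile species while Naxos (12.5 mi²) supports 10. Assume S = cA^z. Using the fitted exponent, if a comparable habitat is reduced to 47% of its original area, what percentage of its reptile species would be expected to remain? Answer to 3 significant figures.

82.6%

z = ln(10/5) / ln(12.5/0.807) = 0.6931 / 2.7402 = 0.2530
S_new/S_old = (A_new/A_old)^z = 0.47^0.2530 = exp(0.2530 × -0.7550) = 0.8261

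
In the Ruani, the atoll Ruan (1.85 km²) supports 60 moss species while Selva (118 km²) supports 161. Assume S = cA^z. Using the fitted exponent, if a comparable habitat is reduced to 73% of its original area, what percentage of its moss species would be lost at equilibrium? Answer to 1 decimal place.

7.2%

z = ln(161/60) / ln(118/1.85) = 0.9871 / 4.1555 = 0.2375
S_new/S_old = (A_new/A_old)^z = 0.73^0.2375 = exp(0.2375 × -0.3147) = 0.928
Fraction lost = 1 − 0.928 = 0.07203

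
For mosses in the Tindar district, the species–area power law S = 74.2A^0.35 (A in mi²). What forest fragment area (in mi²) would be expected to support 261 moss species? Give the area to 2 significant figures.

36 mi²

261 = 74.2 × A^0.35  ⇒  A^0.35 = 261/74.2 = 3.518
ln A = ln(3.518) / 0.35 = 1.2578 / 0.35 = 3.5936
A = e^3.5936 ≈ 36.36 mi²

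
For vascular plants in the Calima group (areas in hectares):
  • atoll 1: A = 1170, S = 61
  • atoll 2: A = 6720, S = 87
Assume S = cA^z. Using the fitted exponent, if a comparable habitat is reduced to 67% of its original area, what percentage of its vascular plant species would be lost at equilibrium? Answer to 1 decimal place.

7.8%

z = ln(87/61) / ln(6720/1170) = 0.3550 / 1.7481 = 0.2031
S_new/S_old = (A_new/A_old)^z = 0.67^0.2031 = exp(0.2031 × -0.4005) = 0.9219
Fraction lost = 1 − 0.9219 = 0.07812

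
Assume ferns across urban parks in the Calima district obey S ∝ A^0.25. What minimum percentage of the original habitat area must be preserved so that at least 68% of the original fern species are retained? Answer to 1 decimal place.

Need (A_new/A_old)^0.25 = 0.68, so A_new/A_old = 0.68^(1/0.25) = 0.68^4
ln(A_new/A_old) = ln 0.68 / 0.25 = -0.3857 / 0.25 = -1.5426
A_new/A_old = e^-1.5426 ≈ 0.2138

21.4%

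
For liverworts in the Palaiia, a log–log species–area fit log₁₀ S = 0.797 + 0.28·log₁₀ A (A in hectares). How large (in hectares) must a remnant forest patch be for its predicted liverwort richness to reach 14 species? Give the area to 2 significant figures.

18 hectares

14 = 6.266 × A^0.28  ⇒  A^0.28 = 14/6.266 = 2.234
ln A = ln(2.234) / 0.28 = 0.8039 / 0.28 = 2.8711
A = e^2.8711 ≈ 17.66 hectares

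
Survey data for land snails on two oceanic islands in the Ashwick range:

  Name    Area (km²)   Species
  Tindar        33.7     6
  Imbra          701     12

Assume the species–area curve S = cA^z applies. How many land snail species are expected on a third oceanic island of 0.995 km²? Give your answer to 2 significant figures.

2.7

z = ln(12/6) / ln(701/33.7) = 0.6931 / 3.0350 = 0.2284
c = 6 / 33.7^0.2284 = 6 / 2.233 = 2.687
S₃ = 2.687 × 0.995^0.2284 = 2.687 × 0.9989 ≈ 2.684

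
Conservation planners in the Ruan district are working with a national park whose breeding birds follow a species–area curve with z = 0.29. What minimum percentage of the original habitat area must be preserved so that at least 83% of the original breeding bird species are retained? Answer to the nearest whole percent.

Need (A_new/A_old)^0.29 = 0.83, so A_new/A_old = 0.83^(1/0.29) = 0.83^3.448
ln(A_new/A_old) = ln 0.83 / 0.29 = -0.1863 / 0.29 = -0.6425
A_new/A_old = e^-0.6425 ≈ 0.526

53%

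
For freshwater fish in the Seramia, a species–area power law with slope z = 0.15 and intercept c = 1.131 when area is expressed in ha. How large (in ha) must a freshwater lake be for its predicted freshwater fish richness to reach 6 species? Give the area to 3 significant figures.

6 = 1.131 × A^0.15  ⇒  A^0.15 = 6/1.131 = 5.305
ln A = ln(5.305) / 0.15 = 1.6687 / 0.15 = 11.1244
A = e^11.1244 ≈ 67804 ha

67800 ha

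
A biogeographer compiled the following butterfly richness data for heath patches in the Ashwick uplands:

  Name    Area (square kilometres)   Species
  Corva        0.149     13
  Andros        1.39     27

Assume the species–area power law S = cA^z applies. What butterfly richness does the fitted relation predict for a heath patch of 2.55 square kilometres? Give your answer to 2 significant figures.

z = ln(27/13) / ln(1.39/0.149) = 0.7309 / 2.2331 = 0.3273
c = 13 / 0.149^0.3273 = 13 / 0.5363 = 24.24
S₃ = 24.24 × 2.55^0.3273 = 24.24 × 1.358 ≈ 32.93

33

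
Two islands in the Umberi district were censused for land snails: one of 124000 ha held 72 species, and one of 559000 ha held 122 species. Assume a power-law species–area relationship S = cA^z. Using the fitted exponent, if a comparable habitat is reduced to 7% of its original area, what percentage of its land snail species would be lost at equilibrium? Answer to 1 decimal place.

z = ln(122/72) / ln(559000/124000) = 0.5274 / 1.5059 = 0.3502
S_new/S_old = (A_new/A_old)^z = 0.07^0.3502 = exp(0.3502 × -2.6593) = 0.3941
Fraction lost = 1 − 0.3941 = 0.6059

60.6%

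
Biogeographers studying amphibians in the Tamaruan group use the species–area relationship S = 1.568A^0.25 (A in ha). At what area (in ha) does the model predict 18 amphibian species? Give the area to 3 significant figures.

18 = 1.568 × A^0.25  ⇒  A^0.25 = 18/1.568 = 11.48
ln A = ln(11.48) / 0.25 = 2.4406 / 0.25 = 9.7623
A = e^9.7623 ≈ 17366 ha

17400 ha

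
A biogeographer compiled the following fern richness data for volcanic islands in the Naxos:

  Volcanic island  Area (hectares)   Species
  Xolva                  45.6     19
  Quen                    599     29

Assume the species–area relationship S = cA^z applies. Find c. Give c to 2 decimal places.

z = ln(S₂/S₁) / ln(A₂/A₁) = ln(29/19) / ln(599/45.6) = 0.4229 / 2.5754 = 0.1642
c = S₁ / A₁^z = 19 / 45.6^0.1642 = 19 / 1.872 = 10.15

10.15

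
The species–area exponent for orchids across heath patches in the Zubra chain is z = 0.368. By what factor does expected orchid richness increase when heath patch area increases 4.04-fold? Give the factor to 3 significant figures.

1.67

S₂/S₁ = (A₂/A₁)^z = 4.04^0.368
ln(S₂/S₁) = 0.368 × ln 4.04 = 0.368 × 1.3962 = 0.5138
S₂/S₁ = e^0.5138 ≈ 1.672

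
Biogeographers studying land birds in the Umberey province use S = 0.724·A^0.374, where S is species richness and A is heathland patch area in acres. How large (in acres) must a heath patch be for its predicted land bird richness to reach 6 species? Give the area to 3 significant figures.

286 acres

6 = 0.724 × A^0.374  ⇒  A^0.374 = 6/0.724 = 8.287
ln A = ln(8.287) / 0.374 = 2.1147 / 0.374 = 5.6543
A = e^5.6543 ≈ 285.5 acres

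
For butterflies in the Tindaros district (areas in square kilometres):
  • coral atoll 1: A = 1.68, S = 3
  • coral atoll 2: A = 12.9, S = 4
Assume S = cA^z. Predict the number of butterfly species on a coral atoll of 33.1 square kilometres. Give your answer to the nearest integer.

5

z = ln(4/3) / ln(12.9/1.68) = 0.2877 / 2.0384 = 0.1411
c = 3 / 1.68^0.1411 = 3 / 1.076 = 2.788
S₃ = 2.788 × 33.1^0.1411 = 2.788 × 1.639 ≈ 4.569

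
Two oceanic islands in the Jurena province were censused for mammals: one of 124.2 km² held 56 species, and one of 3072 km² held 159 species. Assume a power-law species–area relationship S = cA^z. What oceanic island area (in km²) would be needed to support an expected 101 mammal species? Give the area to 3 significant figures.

z = ln(159/56) / ln(3072/124.2) = 1.0436 / 3.2082 = 0.3253
c = 56 / 124.2^0.3253 = 56 / 4.799 = 11.67
A = (101/11.67)^(1/0.3253) ⇒ ln A = ln(8.656)/0.3253 = 6.6350
A = e^6.6350 ≈ 761.3 km²

761 km²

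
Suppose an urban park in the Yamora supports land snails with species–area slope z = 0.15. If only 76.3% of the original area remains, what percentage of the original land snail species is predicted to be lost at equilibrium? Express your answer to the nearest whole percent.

S_new/S_old = (A_new/A_old)^z = 0.763^0.15
= exp(0.15 × ln 0.763) = exp(0.15 × -0.2705) = exp(-0.0406) ≈ 0.9602
Fraction lost = 1 − 0.9602 = 0.03976

4%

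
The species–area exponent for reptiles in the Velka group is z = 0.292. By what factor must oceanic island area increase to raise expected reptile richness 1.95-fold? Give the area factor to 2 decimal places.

9.85

(A₂/A₁)^0.292 = 1.95, so A₂/A₁ = 1.95^(1/0.292) = 1.95^3.425
ln(A₂/A₁) = ln 1.95 / 0.292 = 0.6678 / 0.292 = 2.2871
A₂/A₁ = e^2.2871 ≈ 9.846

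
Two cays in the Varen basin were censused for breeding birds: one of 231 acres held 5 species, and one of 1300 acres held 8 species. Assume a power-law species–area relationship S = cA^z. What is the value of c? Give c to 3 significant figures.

z = ln(S₂/S₁) / ln(A₂/A₁) = ln(8/5) / ln(1300/231) = 0.4700 / 1.7277 = 0.2720
c = S₁ / A₁^z = 5 / 231^0.2720 = 5 / 4.395 = 1.138

1.14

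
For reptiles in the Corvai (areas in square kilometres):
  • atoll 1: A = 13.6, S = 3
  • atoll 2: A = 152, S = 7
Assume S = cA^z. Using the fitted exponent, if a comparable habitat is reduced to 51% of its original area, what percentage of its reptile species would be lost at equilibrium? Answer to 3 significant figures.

z = ln(7/3) / ln(152/13.6) = 0.8473 / 2.4138 = 0.3510
S_new/S_old = (A_new/A_old)^z = 0.51^0.3510 = exp(0.3510 × -0.6733) = 0.7895
Fraction lost = 1 − 0.7895 = 0.2105

21.1%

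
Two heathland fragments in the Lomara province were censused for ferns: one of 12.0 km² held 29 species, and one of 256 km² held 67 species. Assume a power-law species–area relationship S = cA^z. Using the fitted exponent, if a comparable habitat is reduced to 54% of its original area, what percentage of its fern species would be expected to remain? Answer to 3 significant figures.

84.5%

z = ln(67/29) / ln(256/12) = 0.8374 / 3.0603 = 0.2736
S_new/S_old = (A_new/A_old)^z = 0.54^0.2736 = exp(0.2736 × -0.6162) = 0.8448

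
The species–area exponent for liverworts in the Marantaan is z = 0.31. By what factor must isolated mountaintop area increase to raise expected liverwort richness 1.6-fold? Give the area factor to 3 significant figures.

4.55

(A₂/A₁)^0.31 = 1.6, so A₂/A₁ = 1.6^(1/0.31) = 1.6^3.226
ln(A₂/A₁) = ln 1.6 / 0.31 = 0.4700 / 0.31 = 1.5161
A₂/A₁ = e^1.5161 ≈ 4.555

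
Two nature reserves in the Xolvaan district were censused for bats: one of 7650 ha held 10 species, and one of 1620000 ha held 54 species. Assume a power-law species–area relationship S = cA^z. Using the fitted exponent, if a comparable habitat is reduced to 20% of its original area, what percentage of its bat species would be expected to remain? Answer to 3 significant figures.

z = ln(54/10) / ln(1620000/7650) = 1.6864 / 5.3555 = 0.3149
S_new/S_old = (A_new/A_old)^z = 0.2^0.3149 = exp(0.3149 × -1.6094) = 0.6024

60.2%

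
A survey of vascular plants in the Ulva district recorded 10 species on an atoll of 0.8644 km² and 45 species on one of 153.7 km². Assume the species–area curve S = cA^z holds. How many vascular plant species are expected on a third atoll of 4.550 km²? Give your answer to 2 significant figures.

16

z = ln(45/10) / ln(153.7/0.8644) = 1.5041 / 5.1807 = 0.2903
c = 10 / 0.8644^0.2903 = 10 / 0.9586 = 10.43
S₃ = 10.43 × 4.55^0.2903 = 10.43 × 1.553 ≈ 16.2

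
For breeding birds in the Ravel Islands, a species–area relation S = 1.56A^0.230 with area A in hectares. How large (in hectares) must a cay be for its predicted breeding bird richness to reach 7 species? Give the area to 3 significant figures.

683 hectares

7 = 1.56 × A^0.23  ⇒  A^0.23 = 7/1.56 = 4.487
ln A = ln(4.487) / 0.23 = 1.5012 / 0.23 = 6.5271
A = e^6.5271 ≈ 683.4 hectares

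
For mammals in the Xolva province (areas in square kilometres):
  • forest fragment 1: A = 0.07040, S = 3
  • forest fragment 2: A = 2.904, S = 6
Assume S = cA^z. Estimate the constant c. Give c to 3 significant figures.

z = ln(S₂/S₁) / ln(A₂/A₁) = ln(6/3) / ln(2.904/0.0704) = 0.6931 / 3.7197 = 0.1863
c = S₁ / A₁^z = 3 / 0.0704^0.1863 = 3 / 0.6099 = 4.919

4.92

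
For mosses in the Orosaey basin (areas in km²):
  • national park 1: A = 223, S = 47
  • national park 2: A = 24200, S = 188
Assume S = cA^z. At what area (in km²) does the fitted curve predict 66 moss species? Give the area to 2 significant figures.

700 km²

z = ln(188/47) / ln(24200/223) = 1.3863 / 4.6869 = 0.2958
c = 47 / 223^0.2958 = 47 / 4.95 = 9.496
A = (66/9.496)^(1/0.2958) ⇒ ln A = ln(6.951)/0.2958 = 6.5550
A = e^6.5550 ≈ 702.8 km²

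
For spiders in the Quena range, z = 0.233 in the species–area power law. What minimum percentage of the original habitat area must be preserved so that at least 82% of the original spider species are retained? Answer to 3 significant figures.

42.7%

Need (A_new/A_old)^0.233 = 0.82, so A_new/A_old = 0.82^(1/0.233) = 0.82^4.292
ln(A_new/A_old) = ln 0.82 / 0.233 = -0.1985 / 0.233 = -0.8517
A_new/A_old = e^-0.8517 ≈ 0.4267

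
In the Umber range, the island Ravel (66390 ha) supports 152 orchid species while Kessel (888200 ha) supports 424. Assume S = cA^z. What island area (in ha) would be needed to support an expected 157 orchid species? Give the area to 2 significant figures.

z = ln(424/152) / ln(888200/66390) = 1.0259 / 2.5937 = 0.3955
c = 152 / 66390^0.3955 = 152 / 80.77 = 1.882
A = (157/1.882)^(1/0.3955) ⇒ ln A = ln(83.43)/0.3955 = 11.1851
A = e^11.1851 ≈ 72051 ha

72000 ha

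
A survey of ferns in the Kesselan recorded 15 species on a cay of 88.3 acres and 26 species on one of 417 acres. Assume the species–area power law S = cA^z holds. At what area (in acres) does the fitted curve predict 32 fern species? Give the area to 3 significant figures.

749 acres

z = ln(26/15) / ln(417/88.3) = 0.5500 / 1.5523 = 0.3543
c = 15 / 88.3^0.3543 = 15 / 4.892 = 3.066
A = (32/3.066)^(1/0.3543) ⇒ ln A = ln(10.44)/0.3543 = 6.6191
A = e^6.6191 ≈ 749.3 acres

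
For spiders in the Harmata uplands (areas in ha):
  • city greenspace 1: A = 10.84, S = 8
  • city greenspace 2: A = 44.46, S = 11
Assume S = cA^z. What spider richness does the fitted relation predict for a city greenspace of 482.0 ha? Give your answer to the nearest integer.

z = ln(11/8) / ln(44.46/10.84) = 0.3185 / 1.4113 = 0.2256
c = 8 / 10.84^0.2256 = 8 / 1.712 = 4.672
S₃ = 4.672 × 482^0.2256 = 4.672 × 4.031 ≈ 18.83

19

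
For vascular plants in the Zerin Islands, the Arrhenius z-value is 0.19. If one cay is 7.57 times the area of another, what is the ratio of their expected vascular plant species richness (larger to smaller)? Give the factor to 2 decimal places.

1.47

S₂/S₁ = (A₂/A₁)^z = 7.57^0.19
ln(S₂/S₁) = 0.19 × ln 7.57 = 0.19 × 2.0242 = 0.3846
S₂/S₁ = e^0.3846 ≈ 1.469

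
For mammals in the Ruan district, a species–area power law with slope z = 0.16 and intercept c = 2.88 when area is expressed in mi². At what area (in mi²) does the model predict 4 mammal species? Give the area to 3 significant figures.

4 = 2.88 × A^0.16  ⇒  A^0.16 = 4/2.88 = 1.389
ln A = ln(1.389) / 0.16 = 0.3285 / 0.16 = 2.0532
A = e^2.0532 ≈ 7.792 mi²

7.79 mi²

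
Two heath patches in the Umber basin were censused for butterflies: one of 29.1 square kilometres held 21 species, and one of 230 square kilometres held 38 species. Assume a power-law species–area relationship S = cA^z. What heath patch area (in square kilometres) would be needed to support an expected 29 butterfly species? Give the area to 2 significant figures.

90 square kilometres

z = ln(38/21) / ln(230/29.1) = 0.5931 / 2.0673 = 0.2869
c = 21 / 29.1^0.2869 = 21 / 2.63 = 7.985
A = (29/7.985)^(1/0.2869) ⇒ ln A = ln(3.632)/0.2869 = 4.4959
A = e^4.4959 ≈ 89.65 square kilometres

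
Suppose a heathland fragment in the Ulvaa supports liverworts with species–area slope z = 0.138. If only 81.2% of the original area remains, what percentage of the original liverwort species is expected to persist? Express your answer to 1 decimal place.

97.2%

S_new/S_old = (A_new/A_old)^z = 0.812^0.138
= exp(0.138 × ln 0.812) = exp(0.138 × -0.2083) = exp(-0.0287) ≈ 0.9717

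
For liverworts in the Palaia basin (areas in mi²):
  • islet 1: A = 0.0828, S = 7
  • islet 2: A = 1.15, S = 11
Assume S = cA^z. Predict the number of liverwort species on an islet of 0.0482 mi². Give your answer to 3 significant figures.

6.38

z = ln(11/7) / ln(1.15/0.0828) = 0.4520 / 2.6311 = 0.1718
c = 7 / 0.0828^0.1718 = 7 / 0.6518 = 10.74
S₃ = 10.74 × 0.0482^0.1718 = 10.74 × 0.594 ≈ 6.379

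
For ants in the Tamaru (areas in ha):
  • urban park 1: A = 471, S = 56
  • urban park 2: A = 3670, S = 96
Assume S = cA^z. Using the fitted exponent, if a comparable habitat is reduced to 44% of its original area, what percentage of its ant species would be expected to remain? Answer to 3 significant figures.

80.6%

z = ln(96/56) / ln(3670/471) = 0.5390 / 2.0531 = 0.2625
S_new/S_old = (A_new/A_old)^z = 0.44^0.2625 = exp(0.2625 × -0.8210) = 0.8061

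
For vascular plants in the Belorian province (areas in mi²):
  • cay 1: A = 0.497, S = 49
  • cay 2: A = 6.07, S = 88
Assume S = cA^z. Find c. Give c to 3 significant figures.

z = ln(S₂/S₁) / ln(A₂/A₁) = ln(88/49) / ln(6.07/0.497) = 0.5855 / 2.5025 = 0.2340
c = S₁ / A₁^z = 49 / 0.497^0.2340 = 49 / 0.8491 = 57.71

57.7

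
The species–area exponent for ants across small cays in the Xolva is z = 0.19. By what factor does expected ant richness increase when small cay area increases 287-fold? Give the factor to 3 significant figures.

S₂/S₁ = (A₂/A₁)^z = 287^0.19
ln(S₂/S₁) = 0.19 × ln 287 = 0.19 × 5.6595 = 1.0753
S₂/S₁ = e^1.0753 ≈ 2.931

2.93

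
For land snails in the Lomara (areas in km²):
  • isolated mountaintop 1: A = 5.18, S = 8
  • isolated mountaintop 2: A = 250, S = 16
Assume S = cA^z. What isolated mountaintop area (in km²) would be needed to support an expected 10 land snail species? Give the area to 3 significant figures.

18.0 km²

z = ln(16/8) / ln(250/5.18) = 0.6931 / 3.8767 = 0.1788
c = 8 / 5.18^0.1788 = 8 / 1.342 = 5.962
A = (10/5.962)^(1/0.1788) ⇒ ln A = ln(1.677)/0.1788 = 2.8928
A = e^2.8928 ≈ 18.04 km²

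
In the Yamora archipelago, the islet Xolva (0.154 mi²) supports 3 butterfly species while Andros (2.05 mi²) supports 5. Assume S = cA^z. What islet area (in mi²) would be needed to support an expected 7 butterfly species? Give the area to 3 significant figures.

z = ln(5/3) / ln(2.05/0.154) = 0.5108 / 2.5886 = 0.1973
c = 3 / 0.154^0.1973 = 3 / 0.6913 = 4.34
A = (7/4.34)^(1/0.1973) ⇒ ln A = ln(1.613)/0.1973 = 2.4229
A = e^2.4229 ≈ 11.28 mi²

11.3 mi²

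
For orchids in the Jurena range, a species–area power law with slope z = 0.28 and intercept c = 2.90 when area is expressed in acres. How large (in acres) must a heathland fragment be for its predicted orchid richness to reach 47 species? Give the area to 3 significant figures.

47 = 2.9 × A^0.28  ⇒  A^0.28 = 47/2.9 = 16.21
ln A = ln(16.21) / 0.28 = 2.7854 / 0.28 = 9.9480
A = e^9.9480 ≈ 20910 acres

20900 acres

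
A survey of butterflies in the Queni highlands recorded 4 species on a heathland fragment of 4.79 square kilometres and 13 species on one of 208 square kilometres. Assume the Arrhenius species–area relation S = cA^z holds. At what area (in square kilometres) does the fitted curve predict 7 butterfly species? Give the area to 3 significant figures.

z = ln(13/4) / ln(208/4.79) = 1.1787 / 3.7710 = 0.3126
c = 4 / 4.79^0.3126 = 4 / 1.632 = 2.451
A = (7/2.451)^(1/0.3126) ⇒ ln A = ln(2.855)/0.3126 = 3.3570
A = e^3.3570 ≈ 28.7 square kilometres

28.7 square kilometres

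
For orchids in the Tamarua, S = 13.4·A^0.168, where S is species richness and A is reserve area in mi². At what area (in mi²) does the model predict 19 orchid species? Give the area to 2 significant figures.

8.0 mi²

19 = 13.4 × A^0.168  ⇒  A^0.168 = 19/13.4 = 1.418
ln A = ln(1.418) / 0.168 = 0.3492 / 0.168 = 2.0785
A = e^2.0785 ≈ 7.992 mi²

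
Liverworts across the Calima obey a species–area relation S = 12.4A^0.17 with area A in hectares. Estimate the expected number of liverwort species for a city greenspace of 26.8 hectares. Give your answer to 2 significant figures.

S = 12.4 × 26.8^0.17 = 12.4 × 1.749 ≈ 21.69

22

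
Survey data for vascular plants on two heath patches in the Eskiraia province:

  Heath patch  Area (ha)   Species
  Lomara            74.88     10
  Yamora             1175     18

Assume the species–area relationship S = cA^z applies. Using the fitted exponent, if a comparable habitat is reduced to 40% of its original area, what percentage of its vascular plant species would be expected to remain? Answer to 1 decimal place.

z = ln(18/10) / ln(1175/74.88) = 0.5878 / 2.7531 = 0.2135
S_new/S_old = (A_new/A_old)^z = 0.4^0.2135 = exp(0.2135 × -0.9163) = 0.8223

82.2%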